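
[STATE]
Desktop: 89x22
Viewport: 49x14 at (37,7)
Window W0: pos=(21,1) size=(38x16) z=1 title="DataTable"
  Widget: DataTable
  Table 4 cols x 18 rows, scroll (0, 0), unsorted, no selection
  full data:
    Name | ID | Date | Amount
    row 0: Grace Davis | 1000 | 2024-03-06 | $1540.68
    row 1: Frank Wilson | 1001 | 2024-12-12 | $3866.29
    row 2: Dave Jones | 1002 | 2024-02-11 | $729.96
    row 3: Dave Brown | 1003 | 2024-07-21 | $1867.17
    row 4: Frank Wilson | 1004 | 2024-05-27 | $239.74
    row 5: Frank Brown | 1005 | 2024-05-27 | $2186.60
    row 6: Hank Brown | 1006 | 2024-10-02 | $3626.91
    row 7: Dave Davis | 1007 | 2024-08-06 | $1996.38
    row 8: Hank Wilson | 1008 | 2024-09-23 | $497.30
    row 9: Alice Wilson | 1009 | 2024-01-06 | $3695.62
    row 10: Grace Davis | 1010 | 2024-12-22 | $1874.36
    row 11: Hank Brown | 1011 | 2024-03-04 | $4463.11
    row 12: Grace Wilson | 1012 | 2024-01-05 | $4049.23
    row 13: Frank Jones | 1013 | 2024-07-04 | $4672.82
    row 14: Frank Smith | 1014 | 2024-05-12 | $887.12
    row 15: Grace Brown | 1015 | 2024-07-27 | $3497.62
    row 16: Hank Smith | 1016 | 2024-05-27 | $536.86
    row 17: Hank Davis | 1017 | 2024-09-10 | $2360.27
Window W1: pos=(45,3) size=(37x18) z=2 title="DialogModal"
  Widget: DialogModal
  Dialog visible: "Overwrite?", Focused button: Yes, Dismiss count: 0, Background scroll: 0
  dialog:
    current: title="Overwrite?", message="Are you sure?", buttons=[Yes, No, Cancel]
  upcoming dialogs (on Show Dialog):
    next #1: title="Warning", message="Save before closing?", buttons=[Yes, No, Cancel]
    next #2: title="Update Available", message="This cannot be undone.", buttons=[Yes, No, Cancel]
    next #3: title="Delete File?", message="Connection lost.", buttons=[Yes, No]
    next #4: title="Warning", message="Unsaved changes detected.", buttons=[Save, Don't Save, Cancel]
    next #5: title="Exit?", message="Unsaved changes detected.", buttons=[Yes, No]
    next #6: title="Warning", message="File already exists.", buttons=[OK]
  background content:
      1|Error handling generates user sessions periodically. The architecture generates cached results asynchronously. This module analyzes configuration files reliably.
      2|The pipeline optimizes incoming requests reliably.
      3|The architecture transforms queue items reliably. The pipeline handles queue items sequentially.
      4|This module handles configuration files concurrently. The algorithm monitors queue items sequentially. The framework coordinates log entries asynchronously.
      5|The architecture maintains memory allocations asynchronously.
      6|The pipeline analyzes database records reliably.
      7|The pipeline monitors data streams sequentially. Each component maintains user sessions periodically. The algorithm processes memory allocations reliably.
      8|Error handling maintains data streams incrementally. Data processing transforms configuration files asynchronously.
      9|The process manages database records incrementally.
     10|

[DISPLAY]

01│2024-┃The pipeline optimizes incoming req┃    
02│2024-┃The architecture transforms queue i┃    
03│2024-┃This module handles configuration f┃    
04│2024-┃The ar┌─────────────────────┐mory a┃    
05│2024-┃The pi│      Overwrite?     │e reco┃    
06│2024-┃The pi│    Are you sure?    │reams ┃    
07│2024-┃Error │ [Yes]  No   Cancel  │ strea┃    
08│2024-┃The pr└─────────────────────┘record┃    
09│2024-┃                                   ┃    
━━━━━━━━┃                                   ┃    
        ┃                                   ┃    
        ┃                                   ┃    
        ┃                                   ┃    
        ┗━━━━━━━━━━━━━━━━━━━━━━━━━━━━━━━━━━━┛    


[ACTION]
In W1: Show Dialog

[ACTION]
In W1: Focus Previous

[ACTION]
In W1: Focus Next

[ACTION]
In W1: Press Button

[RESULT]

01│2024-┃The pipeline optimizes incoming req┃    
02│2024-┃The architecture transforms queue i┃    
03│2024-┃This module handles configuration f┃    
04│2024-┃The architecture maintains memory a┃    
05│2024-┃The pipeline analyzes database reco┃    
06│2024-┃The pipeline monitors data streams ┃    
07│2024-┃Error handling maintains data strea┃    
08│2024-┃The process manages database record┃    
09│2024-┃                                   ┃    
━━━━━━━━┃                                   ┃    
        ┃                                   ┃    
        ┃                                   ┃    
        ┃                                   ┃    
        ┗━━━━━━━━━━━━━━━━━━━━━━━━━━━━━━━━━━━┛    


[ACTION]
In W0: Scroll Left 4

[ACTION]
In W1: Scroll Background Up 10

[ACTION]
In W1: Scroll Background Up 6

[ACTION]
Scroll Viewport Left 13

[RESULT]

ank Wilson│1001│2024-┃The pipeline optimizes inco
ve Jones  │1002│2024-┃The architecture transforms
ve Brown  │1003│2024-┃This module handles configu
ank Wilson│1004│2024-┃The architecture maintains 
ank Brown │1005│2024-┃The pipeline analyzes datab
nk Brown  │1006│2024-┃The pipeline monitors data 
ve Davis  │1007│2024-┃Error handling maintains da
nk Wilson │1008│2024-┃The process manages databas
ice Wilson│1009│2024-┃                           
━━━━━━━━━━━━━━━━━━━━━┃                           
                     ┃                           
                     ┃                           
                     ┃                           
                     ┗━━━━━━━━━━━━━━━━━━━━━━━━━━━


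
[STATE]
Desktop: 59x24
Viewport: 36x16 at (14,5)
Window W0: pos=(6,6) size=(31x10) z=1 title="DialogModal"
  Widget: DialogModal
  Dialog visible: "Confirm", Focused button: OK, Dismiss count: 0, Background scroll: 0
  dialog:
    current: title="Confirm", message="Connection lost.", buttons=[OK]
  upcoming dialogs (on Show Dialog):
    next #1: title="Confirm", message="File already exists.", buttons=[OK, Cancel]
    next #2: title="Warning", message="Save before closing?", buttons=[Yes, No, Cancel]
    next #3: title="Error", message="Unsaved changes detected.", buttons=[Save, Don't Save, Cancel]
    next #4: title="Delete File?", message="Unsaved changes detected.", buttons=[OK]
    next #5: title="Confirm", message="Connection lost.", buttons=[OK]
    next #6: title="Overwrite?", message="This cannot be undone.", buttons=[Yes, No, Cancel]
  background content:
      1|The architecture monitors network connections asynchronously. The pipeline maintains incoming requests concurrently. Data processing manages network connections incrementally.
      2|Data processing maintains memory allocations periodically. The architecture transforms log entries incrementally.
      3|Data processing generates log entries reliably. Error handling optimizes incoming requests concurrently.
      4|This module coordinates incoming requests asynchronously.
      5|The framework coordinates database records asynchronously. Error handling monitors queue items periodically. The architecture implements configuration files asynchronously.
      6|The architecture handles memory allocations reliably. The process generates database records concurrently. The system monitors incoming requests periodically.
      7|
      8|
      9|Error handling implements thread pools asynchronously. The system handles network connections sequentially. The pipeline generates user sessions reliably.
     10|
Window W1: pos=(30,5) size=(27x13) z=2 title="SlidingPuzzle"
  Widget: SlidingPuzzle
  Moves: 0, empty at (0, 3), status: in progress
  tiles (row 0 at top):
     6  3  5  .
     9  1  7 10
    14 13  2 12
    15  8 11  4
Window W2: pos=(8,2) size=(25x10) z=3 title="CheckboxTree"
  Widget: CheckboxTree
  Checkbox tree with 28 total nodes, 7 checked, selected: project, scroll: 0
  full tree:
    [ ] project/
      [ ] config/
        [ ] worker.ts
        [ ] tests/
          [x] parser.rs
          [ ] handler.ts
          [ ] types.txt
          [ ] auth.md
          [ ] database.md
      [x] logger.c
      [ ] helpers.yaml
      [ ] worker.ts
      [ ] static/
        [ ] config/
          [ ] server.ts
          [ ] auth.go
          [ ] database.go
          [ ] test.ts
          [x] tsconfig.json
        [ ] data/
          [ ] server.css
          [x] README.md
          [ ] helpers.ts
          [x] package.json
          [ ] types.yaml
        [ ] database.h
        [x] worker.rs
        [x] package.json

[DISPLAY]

project/          ┃━━━━━━━━━━━━━━━━━
] config/         ┃lidingPuzzle     
[ ] worker.ts     ┃─────────────────
[-] tests/        ┃───┬────┬────┬───
  [x] parser.rs   ┃ 6 │  3 │  5 │   
  [ ] handler.ts  ┃───┼────┼────┼───
━━━━━━━━━━━━━━━━━━┛ 9 │  1 │  7 │ 10
     [OK]       ┃├────┼────┼────┼───
────────────────┃│ 14 │ 13 │  2 │ 12
hitecture handle┃├────┼────┼────┼───
━━━━━━━━━━━━━━━━┃│ 15 │  8 │ 11 │  4
                ┃└────┴────┴────┴───
                ┗━━━━━━━━━━━━━━━━━━━
                                    
                                    
                                    


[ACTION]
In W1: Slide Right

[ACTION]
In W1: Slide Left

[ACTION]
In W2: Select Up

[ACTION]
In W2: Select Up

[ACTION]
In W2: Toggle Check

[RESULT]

project/          ┃━━━━━━━━━━━━━━━━━
] config/         ┃lidingPuzzle     
[x] worker.ts     ┃─────────────────
[x] tests/        ┃───┬────┬────┬───
  [x] parser.rs   ┃ 6 │  3 │  5 │   
  [x] handler.ts  ┃───┼────┼────┼───
━━━━━━━━━━━━━━━━━━┛ 9 │  1 │  7 │ 10
     [OK]       ┃├────┼────┼────┼───
────────────────┃│ 14 │ 13 │  2 │ 12
hitecture handle┃├────┼────┼────┼───
━━━━━━━━━━━━━━━━┃│ 15 │  8 │ 11 │  4
                ┃└────┴────┴────┴───
                ┗━━━━━━━━━━━━━━━━━━━
                                    
                                    
                                    


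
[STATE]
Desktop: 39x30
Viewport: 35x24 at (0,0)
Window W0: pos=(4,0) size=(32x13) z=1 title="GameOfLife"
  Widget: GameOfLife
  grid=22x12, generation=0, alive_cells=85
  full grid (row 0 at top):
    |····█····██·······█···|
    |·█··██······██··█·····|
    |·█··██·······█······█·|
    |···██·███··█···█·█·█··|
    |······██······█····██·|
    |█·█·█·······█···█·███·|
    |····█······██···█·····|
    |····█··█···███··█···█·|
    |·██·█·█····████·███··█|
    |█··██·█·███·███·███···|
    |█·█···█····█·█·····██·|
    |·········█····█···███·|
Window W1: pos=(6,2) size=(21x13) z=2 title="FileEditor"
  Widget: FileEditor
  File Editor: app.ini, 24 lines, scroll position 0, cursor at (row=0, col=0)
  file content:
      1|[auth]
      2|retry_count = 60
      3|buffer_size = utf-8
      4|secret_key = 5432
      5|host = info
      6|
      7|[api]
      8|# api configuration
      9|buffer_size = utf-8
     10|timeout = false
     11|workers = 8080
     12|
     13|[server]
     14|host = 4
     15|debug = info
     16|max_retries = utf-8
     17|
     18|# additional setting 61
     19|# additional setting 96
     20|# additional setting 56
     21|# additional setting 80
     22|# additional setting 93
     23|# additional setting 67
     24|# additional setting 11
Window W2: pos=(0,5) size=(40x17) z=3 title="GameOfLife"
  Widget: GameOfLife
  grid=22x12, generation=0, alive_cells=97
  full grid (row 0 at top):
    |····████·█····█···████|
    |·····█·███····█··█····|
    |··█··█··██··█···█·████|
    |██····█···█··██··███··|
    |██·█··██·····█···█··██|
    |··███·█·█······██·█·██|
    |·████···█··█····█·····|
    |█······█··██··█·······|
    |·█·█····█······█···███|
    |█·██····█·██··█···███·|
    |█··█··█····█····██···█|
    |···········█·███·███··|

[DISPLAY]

    ┏━━━━━━━━━━━━━━━━━━━━━━━━━━━━━━
    ┃ GameOfLife                   
    ┠─┏━━━━━━━━━━━━━━━━━━━┓────────
    ┃G┃ FileEditor        ┃        
    ┃·┠───────────────────┨        
┏━━━━━━━━━━━━━━━━━━━━━━━━━━━━━━━━━━
┃ GameOfLife                       
┠──────────────────────────────────
┃Gen: 0                            
┃····████·█····█···████            
┃·····█·███····█··█····            
┃··█··█··██··█···█·████            
┃██····█···█··██··███··            
┃██·█··██·····█···█··██            
┃··███·█·█······██·█·██            
┃·████···█··█····█·····            
┃█······█··██··█·······            
┃·█·█····█······█···███            
┃█·██····█·██··█···███·            
┃█··█··█····█····██···█            
┃···········█·███·███··            
┗━━━━━━━━━━━━━━━━━━━━━━━━━━━━━━━━━━
                                   
                                   


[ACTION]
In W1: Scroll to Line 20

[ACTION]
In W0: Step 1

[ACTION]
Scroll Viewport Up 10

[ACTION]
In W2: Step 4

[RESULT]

    ┏━━━━━━━━━━━━━━━━━━━━━━━━━━━━━━
    ┃ GameOfLife                   
    ┠─┏━━━━━━━━━━━━━━━━━━━┓────────
    ┃G┃ FileEditor        ┃        
    ┃·┠───────────────────┨        
┏━━━━━━━━━━━━━━━━━━━━━━━━━━━━━━━━━━
┃ GameOfLife                       
┠──────────────────────────────────
┃Gen: 4                            
┃·····█··········███···            
┃····█····█······█··█··            
┃·····█··█·█·····███···            
┃·········██···████····            
┃·······█········██··██            
┃·······█········█····█            
┃·······█·██········█·█            
┃······██···██······██·            
┃·····███··············            
┃█··████····█·······█··            
┃█·█·██···········██···            
┃·███·········██··█····            
┗━━━━━━━━━━━━━━━━━━━━━━━━━━━━━━━━━━
                                   
                                   


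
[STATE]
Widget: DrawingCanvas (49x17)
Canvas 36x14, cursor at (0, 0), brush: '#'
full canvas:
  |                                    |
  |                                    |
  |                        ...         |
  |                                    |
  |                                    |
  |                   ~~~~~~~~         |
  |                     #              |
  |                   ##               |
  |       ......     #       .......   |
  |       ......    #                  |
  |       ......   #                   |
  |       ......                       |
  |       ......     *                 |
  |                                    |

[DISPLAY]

+                                                
                                                 
                        ...                      
                                                 
                                                 
                   ~~~~~~~~                      
                     #                           
                   ##                            
       ......     #       .......                
       ......    #                               
       ......   #                                
       ......                                    
       ......     *                              
                                                 
                                                 
                                                 
                                                 


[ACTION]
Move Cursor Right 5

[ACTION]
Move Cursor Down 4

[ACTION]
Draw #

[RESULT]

                                                 
                                                 
                        ...                      
                                                 
     #                                           
                   ~~~~~~~~                      
                     #                           
                   ##                            
       ......     #       .......                
       ......    #                               
       ......   #                                
       ......                                    
       ......     *                              
                                                 
                                                 
                                                 
                                                 


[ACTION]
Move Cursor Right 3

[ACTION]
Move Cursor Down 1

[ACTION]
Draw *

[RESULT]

                                                 
                                                 
                        ...                      
                                                 
     #                                           
        *          ~~~~~~~~                      
                     #                           
                   ##                            
       ......     #       .......                
       ......    #                               
       ......   #                                
       ......                                    
       ......     *                              
                                                 
                                                 
                                                 
                                                 


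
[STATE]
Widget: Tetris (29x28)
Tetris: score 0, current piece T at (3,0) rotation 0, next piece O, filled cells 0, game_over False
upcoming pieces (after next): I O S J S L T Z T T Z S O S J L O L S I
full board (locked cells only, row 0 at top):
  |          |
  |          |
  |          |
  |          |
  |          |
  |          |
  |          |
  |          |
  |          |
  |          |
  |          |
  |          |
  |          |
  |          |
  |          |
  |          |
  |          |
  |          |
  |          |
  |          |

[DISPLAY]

    ▒     │Next:             
   ▒▒▒    │▓▓                
          │▓▓                
          │                  
          │                  
          │                  
          │Score:            
          │0                 
          │                  
          │                  
          │                  
          │                  
          │                  
          │                  
          │                  
          │                  
          │                  
          │                  
          │                  
          │                  
          │                  
          │                  
          │                  
          │                  
          │                  
          │                  
          │                  
          │                  


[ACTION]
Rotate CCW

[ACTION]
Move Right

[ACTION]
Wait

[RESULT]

          │Next:             
     ▒    │▓▓                
    ▒▒    │▓▓                
     ▒    │                  
          │                  
          │                  
          │Score:            
          │0                 
          │                  
          │                  
          │                  
          │                  
          │                  
          │                  
          │                  
          │                  
          │                  
          │                  
          │                  
          │                  
          │                  
          │                  
          │                  
          │                  
          │                  
          │                  
          │                  
          │                  


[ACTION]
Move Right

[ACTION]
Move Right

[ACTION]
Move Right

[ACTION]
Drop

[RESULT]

          │Next:             
          │▓▓                
        ▒ │▓▓                
       ▒▒ │                  
        ▒ │                  
          │                  
          │Score:            
          │0                 
          │                  
          │                  
          │                  
          │                  
          │                  
          │                  
          │                  
          │                  
          │                  
          │                  
          │                  
          │                  
          │                  
          │                  
          │                  
          │                  
          │                  
          │                  
          │                  
          │                  


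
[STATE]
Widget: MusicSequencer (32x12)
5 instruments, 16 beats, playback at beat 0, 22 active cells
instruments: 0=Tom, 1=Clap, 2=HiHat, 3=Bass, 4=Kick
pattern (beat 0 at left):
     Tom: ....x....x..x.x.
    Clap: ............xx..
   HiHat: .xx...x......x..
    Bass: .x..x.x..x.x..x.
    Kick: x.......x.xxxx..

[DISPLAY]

      ▼123456789012345          
   Tom····█····█··█·█·          
  Clap············██··          
 HiHat·██···█······█··          
  Bass·█··█·█··█·█··█·          
  Kick█·······█·████··          
                                
                                
                                
                                
                                
                                


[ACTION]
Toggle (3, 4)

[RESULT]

      ▼123456789012345          
   Tom····█····█··█·█·          
  Clap············██··          
 HiHat·██···█······█··          
  Bass·█····█··█·█··█·          
  Kick█·······█·████··          
                                
                                
                                
                                
                                
                                


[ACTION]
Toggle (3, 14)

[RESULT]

      ▼123456789012345          
   Tom····█····█··█·█·          
  Clap············██··          
 HiHat·██···█······█··          
  Bass·█····█··█·█····          
  Kick█·······█·████··          
                                
                                
                                
                                
                                
                                


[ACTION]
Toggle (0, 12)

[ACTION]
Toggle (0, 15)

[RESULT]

      ▼123456789012345          
   Tom····█····█····██          
  Clap············██··          
 HiHat·██···█······█··          
  Bass·█····█··█·█····          
  Kick█·······█·████··          
                                
                                
                                
                                
                                
                                


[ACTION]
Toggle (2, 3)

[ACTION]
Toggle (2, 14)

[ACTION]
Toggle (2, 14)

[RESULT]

      ▼123456789012345          
   Tom····█····█····██          
  Clap············██··          
 HiHat·███··█······█··          
  Bass·█····█··█·█····          
  Kick█·······█·████··          
                                
                                
                                
                                
                                
                                


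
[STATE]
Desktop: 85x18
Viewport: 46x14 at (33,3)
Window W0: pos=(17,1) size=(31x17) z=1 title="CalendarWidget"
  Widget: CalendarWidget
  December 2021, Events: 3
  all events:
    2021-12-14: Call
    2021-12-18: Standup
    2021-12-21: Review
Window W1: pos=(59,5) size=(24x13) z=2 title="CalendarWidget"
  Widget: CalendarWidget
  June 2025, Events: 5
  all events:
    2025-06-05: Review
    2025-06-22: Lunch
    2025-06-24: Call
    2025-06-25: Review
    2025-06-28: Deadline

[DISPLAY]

──────────────┨                               
r 2021        ┃                               
Sa Su         ┃           ┏━━━━━━━━━━━━━━━━━━━
 4  5         ┃           ┃ CalendarWidget    
11 12         ┃           ┠───────────────────
 18* 19       ┃           ┃      June 2025    
 25 26        ┃           ┃Mo Tu We Th Fr Sa S
              ┃           ┃                   
              ┃           ┃ 2  3  4  5*  6  7 
              ┃           ┃ 9 10 11 12 13 14 1
              ┃           ┃16 17 18 19 20 21 2
              ┃           ┃23 24* 25* 26 27 28
              ┃           ┃30                 
              ┃           ┃                   


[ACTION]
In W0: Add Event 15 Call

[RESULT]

──────────────┨                               
r 2021        ┃                               
Sa Su         ┃           ┏━━━━━━━━━━━━━━━━━━━
 4  5         ┃           ┃ CalendarWidget    
11 12         ┃           ┠───────────────────
7 18* 19      ┃           ┃      June 2025    
 25 26        ┃           ┃Mo Tu We Th Fr Sa S
              ┃           ┃                   
              ┃           ┃ 2  3  4  5*  6  7 
              ┃           ┃ 9 10 11 12 13 14 1
              ┃           ┃16 17 18 19 20 21 2
              ┃           ┃23 24* 25* 26 27 28
              ┃           ┃30                 
              ┃           ┃                   


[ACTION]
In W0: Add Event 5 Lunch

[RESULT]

──────────────┨                               
r 2021        ┃                               
Sa Su         ┃           ┏━━━━━━━━━━━━━━━━━━━
 4  5*        ┃           ┃ CalendarWidget    
11 12         ┃           ┠───────────────────
7 18* 19      ┃           ┃      June 2025    
 25 26        ┃           ┃Mo Tu We Th Fr Sa S
              ┃           ┃                   
              ┃           ┃ 2  3  4  5*  6  7 
              ┃           ┃ 9 10 11 12 13 14 1
              ┃           ┃16 17 18 19 20 21 2
              ┃           ┃23 24* 25* 26 27 28
              ┃           ┃30                 
              ┃           ┃                   


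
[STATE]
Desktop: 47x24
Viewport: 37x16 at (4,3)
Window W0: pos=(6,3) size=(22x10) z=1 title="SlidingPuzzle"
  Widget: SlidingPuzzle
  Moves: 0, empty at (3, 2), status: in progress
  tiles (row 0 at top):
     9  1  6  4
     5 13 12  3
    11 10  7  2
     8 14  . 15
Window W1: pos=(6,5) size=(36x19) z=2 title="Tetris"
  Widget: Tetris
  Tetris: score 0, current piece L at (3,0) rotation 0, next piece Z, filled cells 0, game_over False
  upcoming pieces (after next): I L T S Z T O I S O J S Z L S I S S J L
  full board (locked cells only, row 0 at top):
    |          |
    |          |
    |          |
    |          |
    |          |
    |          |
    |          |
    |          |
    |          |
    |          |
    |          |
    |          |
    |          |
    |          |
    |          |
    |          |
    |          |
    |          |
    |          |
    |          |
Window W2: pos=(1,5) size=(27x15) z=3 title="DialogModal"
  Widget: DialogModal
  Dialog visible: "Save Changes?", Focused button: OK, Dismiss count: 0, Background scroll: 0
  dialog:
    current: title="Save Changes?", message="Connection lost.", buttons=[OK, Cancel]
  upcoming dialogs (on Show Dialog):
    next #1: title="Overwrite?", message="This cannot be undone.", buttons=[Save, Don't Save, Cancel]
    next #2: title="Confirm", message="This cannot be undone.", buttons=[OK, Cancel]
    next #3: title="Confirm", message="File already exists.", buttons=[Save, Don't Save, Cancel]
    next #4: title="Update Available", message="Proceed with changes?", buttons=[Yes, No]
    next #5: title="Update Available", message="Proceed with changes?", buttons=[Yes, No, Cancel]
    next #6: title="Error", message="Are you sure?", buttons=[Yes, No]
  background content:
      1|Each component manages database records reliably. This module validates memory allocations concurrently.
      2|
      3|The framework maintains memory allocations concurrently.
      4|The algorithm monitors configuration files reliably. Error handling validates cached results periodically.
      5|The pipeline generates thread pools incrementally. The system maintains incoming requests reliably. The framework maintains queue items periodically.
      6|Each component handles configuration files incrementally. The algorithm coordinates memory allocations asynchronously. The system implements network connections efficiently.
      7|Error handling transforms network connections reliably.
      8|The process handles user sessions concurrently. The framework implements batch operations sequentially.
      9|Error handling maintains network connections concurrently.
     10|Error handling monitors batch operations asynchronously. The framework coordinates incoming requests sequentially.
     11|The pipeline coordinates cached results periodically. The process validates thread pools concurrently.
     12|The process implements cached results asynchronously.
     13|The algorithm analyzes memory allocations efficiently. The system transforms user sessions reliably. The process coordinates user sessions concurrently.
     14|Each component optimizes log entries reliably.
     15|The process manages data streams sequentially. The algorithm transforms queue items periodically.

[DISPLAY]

  ┏━━━━━━━━━━━━━━━━━━━━┓             
  ┃ SlidingPuzzle      ┃             
━━━━━━━━━━━━━━━━━━━━━━━┓━━━━━━━━━━━━━
ialogModal             ┃             
───────────────────────┨─────────────
ch component manages da┃             
                       ┃             
e framework maintains m┃             
┌──────────────────┐ co┃             
│  Save Changes?   │ th┃             
│ Connection lost. │ co┃             
│  [OK]  Cancel    │rms┃             
└──────────────────┘er ┃             
ror handling maintains ┃             
ror handling monitors b┃             
e pipeline coordinates ┃             


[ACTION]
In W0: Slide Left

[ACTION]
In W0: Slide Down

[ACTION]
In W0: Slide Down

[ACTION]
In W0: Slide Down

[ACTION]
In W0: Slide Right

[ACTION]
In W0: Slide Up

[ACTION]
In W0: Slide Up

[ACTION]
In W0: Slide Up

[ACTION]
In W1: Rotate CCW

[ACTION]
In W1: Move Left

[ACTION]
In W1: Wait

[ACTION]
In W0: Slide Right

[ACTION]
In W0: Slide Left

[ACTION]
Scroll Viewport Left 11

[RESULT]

      ┏━━━━━━━━━━━━━━━━━━━━┓         
      ┃ SlidingPuzzle      ┃         
 ┏━━━━━━━━━━━━━━━━━━━━━━━━━┓━━━━━━━━━
 ┃ DialogModal             ┃         
 ┠─────────────────────────┨─────────
 ┃Each component manages da┃         
 ┃                         ┃         
 ┃The framework maintains m┃         
 ┃Th┌──────────────────┐ co┃         
 ┃Th│  Save Changes?   │ th┃         
 ┃Ea│ Connection lost. │ co┃         
 ┃Er│  [OK]  Cancel    │rms┃         
 ┃Th└──────────────────┘er ┃         
 ┃Error handling maintains ┃         
 ┃Error handling monitors b┃         
 ┃The pipeline coordinates ┃         


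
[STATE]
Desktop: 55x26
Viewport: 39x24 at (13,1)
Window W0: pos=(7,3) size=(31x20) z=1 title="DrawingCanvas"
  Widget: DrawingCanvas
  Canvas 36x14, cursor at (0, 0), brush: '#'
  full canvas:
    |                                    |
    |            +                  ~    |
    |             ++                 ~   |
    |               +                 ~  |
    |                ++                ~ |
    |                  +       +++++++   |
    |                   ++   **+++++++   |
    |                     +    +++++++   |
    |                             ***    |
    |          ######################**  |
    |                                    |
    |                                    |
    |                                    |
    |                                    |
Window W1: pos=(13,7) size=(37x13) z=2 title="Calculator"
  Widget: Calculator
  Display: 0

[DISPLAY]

                                       
                                       
━━━━━━━━━━━━━━━━━━━━━━━━┓              
ingCanvas               ┃              
────────────────────────┨              
                        ┃              
┏━━━━━━━━━━━━━━━━━━━━━━━━━━━━━━━━━━━┓  
┃ Calculator                        ┃  
┠───────────────────────────────────┨  
┃                                  0┃  
┃┌───┬───┬───┬───┐                  ┃  
┃│ 7 │ 8 │ 9 │ ÷ │                  ┃  
┃├───┼───┼───┼───┤                  ┃  
┃│ 4 │ 5 │ 6 │ × │                  ┃  
┃├───┼───┼───┼───┤                  ┃  
┃│ 1 │ 2 │ 3 │ - │                  ┃  
┃├───┼───┼───┼───┤                  ┃  
┃│ 0 │ . │ = │ + │                  ┃  
┗━━━━━━━━━━━━━━━━━━━━━━━━━━━━━━━━━━━┛  
                        ┃              
                        ┃              
━━━━━━━━━━━━━━━━━━━━━━━━┛              
                                       
                                       


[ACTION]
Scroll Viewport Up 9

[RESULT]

                                       
                                       
                                       
━━━━━━━━━━━━━━━━━━━━━━━━┓              
ingCanvas               ┃              
────────────────────────┨              
                        ┃              
┏━━━━━━━━━━━━━━━━━━━━━━━━━━━━━━━━━━━┓  
┃ Calculator                        ┃  
┠───────────────────────────────────┨  
┃                                  0┃  
┃┌───┬───┬───┬───┐                  ┃  
┃│ 7 │ 8 │ 9 │ ÷ │                  ┃  
┃├───┼───┼───┼───┤                  ┃  
┃│ 4 │ 5 │ 6 │ × │                  ┃  
┃├───┼───┼───┼───┤                  ┃  
┃│ 1 │ 2 │ 3 │ - │                  ┃  
┃├───┼───┼───┼───┤                  ┃  
┃│ 0 │ . │ = │ + │                  ┃  
┗━━━━━━━━━━━━━━━━━━━━━━━━━━━━━━━━━━━┛  
                        ┃              
                        ┃              
━━━━━━━━━━━━━━━━━━━━━━━━┛              
                                       


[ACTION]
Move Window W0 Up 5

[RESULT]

━━━━━━━━━━━━━━━━━━━━━━━━┓              
ingCanvas               ┃              
────────────────────────┨              
                        ┃              
       +                ┃              
        ++              ┃              
          +             ┃              
┏━━━━━━━━━━━━━━━━━━━━━━━━━━━━━━━━━━━┓  
┃ Calculator                        ┃  
┠───────────────────────────────────┨  
┃                                  0┃  
┃┌───┬───┬───┬───┐                  ┃  
┃│ 7 │ 8 │ 9 │ ÷ │                  ┃  
┃├───┼───┼───┼───┤                  ┃  
┃│ 4 │ 5 │ 6 │ × │                  ┃  
┃├───┼───┼───┼───┤                  ┃  
┃│ 1 │ 2 │ 3 │ - │                  ┃  
┃├───┼───┼───┼───┤                  ┃  
┃│ 0 │ . │ = │ + │                  ┃  
┗━━━━━━━━━━━━━━━━━━━━━━━━━━━━━━━━━━━┛  
                                       
                                       
                                       
                                       


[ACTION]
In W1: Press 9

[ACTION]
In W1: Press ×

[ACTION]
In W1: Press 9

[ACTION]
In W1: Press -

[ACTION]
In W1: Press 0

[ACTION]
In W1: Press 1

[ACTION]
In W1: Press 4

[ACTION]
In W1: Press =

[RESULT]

━━━━━━━━━━━━━━━━━━━━━━━━┓              
ingCanvas               ┃              
────────────────────────┨              
                        ┃              
       +                ┃              
        ++              ┃              
          +             ┃              
┏━━━━━━━━━━━━━━━━━━━━━━━━━━━━━━━━━━━┓  
┃ Calculator                        ┃  
┠───────────────────────────────────┨  
┃                                 67┃  
┃┌───┬───┬───┬───┐                  ┃  
┃│ 7 │ 8 │ 9 │ ÷ │                  ┃  
┃├───┼───┼───┼───┤                  ┃  
┃│ 4 │ 5 │ 6 │ × │                  ┃  
┃├───┼───┼───┼───┤                  ┃  
┃│ 1 │ 2 │ 3 │ - │                  ┃  
┃├───┼───┼───┼───┤                  ┃  
┃│ 0 │ . │ = │ + │                  ┃  
┗━━━━━━━━━━━━━━━━━━━━━━━━━━━━━━━━━━━┛  
                                       
                                       
                                       
                                       
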